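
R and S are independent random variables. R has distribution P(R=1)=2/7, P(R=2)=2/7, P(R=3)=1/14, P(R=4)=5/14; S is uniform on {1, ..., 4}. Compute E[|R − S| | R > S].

37/21

P(R > S) = 3/8.
Summing |R−S|·P(x,y) over outcomes with R > S gives 37/56.
E[|R − S| | R > S] = (37/56) / (3/8) = 37/21.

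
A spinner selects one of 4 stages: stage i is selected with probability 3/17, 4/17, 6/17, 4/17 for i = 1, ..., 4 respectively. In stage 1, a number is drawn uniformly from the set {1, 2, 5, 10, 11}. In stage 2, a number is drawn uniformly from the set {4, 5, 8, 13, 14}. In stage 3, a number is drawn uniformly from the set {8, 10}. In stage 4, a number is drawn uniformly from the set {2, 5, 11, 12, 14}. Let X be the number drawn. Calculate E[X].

E[X | stage 1] = (1+2+5+10+11)/5 = 29/5.
E[X | stage 2] = (4+5+8+13+14)/5 = 44/5.
E[X | stage 3] = (8+10)/2 = 9.
E[X | stage 4] = (2+5+11+12+14)/5 = 44/5.
E[X] = (3/17)·(29/5) + (4/17)·(44/5) + (6/17)·(9) + (4/17)·(44/5) = 709/85.

709/85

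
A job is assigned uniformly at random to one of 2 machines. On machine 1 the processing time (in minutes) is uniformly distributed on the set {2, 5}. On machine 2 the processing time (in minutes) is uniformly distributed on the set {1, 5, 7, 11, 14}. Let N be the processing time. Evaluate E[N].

E[N | machine 1] = (2+5)/2 = 7/2.
E[N | machine 2] = (1+5+7+11+14)/5 = 38/5.
E[N] = (1/2)·(7/2) + (1/2)·(38/5) = 111/20.

111/20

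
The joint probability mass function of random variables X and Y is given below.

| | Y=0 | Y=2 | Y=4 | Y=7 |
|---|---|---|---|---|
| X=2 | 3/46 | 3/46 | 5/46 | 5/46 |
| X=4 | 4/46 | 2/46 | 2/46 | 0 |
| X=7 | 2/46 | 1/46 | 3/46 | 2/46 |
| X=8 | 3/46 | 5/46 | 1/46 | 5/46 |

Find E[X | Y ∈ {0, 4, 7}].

171/35

P(Y ∈ {0, 4, 7}) = 35/46.
Summing X·P(X=x,Y=y) over the conditioning event gives 171/46.
E[X | Y ∈ {0, 4, 7}] = (171/46) / (35/46) = 171/35.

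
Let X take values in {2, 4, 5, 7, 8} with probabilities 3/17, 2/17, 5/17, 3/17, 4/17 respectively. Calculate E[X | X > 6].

53/7

P(X > 6) = 7/17.
Σ over the event: 7·3/17 + 8·4/17 = 53/17.
E[X | X > 6] = (53/17) / (7/17) = 53/7.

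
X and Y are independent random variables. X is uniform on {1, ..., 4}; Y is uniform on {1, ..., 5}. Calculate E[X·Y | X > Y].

Outcomes with X > Y: (2,1), (3,1), (3,2), (4,1), (4,2), (4,3), each with probability 1/20.
E[X·Y | X > Y] = (2 + 3 + 6 + 4 + 8 + 12) / 6 = 35/6.

35/6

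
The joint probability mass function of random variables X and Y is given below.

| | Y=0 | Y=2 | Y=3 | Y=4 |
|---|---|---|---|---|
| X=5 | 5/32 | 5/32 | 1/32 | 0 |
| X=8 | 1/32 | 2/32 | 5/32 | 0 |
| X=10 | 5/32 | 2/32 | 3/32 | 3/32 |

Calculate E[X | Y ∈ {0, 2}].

P(Y ∈ {0, 2}) = 5/8.
Σ X·P over the event = 5·(5/32) + 5·(5/32) + 8·(1/32) + 8·(2/32) + 10·(5/32) + 10·(2/32) = 9/2.
E[X | Y ∈ {0, 2}] = (9/2) / (5/8) = 36/5.

36/5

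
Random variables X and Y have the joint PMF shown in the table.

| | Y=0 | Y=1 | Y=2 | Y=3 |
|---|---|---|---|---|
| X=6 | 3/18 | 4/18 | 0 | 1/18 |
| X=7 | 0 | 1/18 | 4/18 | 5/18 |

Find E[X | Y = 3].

P(Y = 3) = 1/3.
Σ X·P over the event = 6·(1/18) + 7·(5/18) = 41/18.
E[X | Y = 3] = (41/18) / (1/3) = 41/6.

41/6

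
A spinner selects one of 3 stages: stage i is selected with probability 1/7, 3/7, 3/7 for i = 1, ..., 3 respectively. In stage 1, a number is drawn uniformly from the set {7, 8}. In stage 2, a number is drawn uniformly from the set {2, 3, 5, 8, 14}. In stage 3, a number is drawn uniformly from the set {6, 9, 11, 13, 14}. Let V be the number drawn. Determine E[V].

117/14

E[V | stage 1] = (7+8)/2 = 15/2.
E[V | stage 2] = (2+3+5+8+14)/5 = 32/5.
E[V | stage 3] = (6+9+11+13+14)/5 = 53/5.
By the law of total expectation,
E[V] = (1/7)·(15/2) + (3/7)·(32/5) + (3/7)·(53/5) = 117/14.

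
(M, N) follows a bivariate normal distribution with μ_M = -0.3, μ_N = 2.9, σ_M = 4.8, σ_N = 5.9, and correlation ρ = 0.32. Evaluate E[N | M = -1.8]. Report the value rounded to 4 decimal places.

The regression of N on M has slope ρ·σ_N/σ_M and passes through (μ_M, μ_N).
E[N | M=-1.8] = 2.9 + (0.32)·(5.9/4.8)·(-1.8 − (-0.3)) = 2.9 + (0.39333)·(-1.5) = 2.3100.

2.3100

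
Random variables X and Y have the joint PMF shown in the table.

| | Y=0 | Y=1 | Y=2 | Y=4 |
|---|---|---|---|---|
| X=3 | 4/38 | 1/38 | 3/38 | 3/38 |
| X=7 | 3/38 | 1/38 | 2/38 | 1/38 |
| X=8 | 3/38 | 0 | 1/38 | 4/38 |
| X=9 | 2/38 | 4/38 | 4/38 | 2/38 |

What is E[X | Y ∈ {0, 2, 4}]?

13/2

P(Y ∈ {0, 2, 4}) = 16/19.
Summing X·P(X=x,Y=y) over the conditioning event gives 104/19.
E[X | Y ∈ {0, 2, 4}] = (104/19) / (16/19) = 13/2.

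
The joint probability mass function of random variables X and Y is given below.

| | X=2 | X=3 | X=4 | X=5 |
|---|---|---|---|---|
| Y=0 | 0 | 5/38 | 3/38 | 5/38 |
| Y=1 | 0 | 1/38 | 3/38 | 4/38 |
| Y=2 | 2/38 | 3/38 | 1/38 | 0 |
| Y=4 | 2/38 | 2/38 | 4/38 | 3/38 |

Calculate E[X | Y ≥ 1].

P(Y ≥ 1) = 25/38.
Summing X·P(X=x,Y=y) over the conditioning event gives 93/38.
E[X | Y ≥ 1] = (93/38) / (25/38) = 93/25.

93/25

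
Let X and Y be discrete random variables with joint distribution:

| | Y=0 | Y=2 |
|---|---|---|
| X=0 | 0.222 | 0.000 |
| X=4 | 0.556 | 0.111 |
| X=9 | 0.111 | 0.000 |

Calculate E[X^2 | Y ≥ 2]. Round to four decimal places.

16.0000

P(Y ≥ 2) = 0.111.
Σ X^2·P over the event = 16·(0.111) = 1.776.
E[X^2 | Y ≥ 2] = (1.776) / (0.111) = 16.0000.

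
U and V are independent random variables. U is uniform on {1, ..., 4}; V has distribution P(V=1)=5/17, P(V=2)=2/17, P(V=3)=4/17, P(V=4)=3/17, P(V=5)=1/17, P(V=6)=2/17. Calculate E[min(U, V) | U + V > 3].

59/28

P(U + V > 3) = 14/17.
Summing min(U,V)·P(x,y) over outcomes with U + V > 3 gives 59/34.
E[min(U, V) | U + V > 3] = (59/34) / (14/17) = 59/28.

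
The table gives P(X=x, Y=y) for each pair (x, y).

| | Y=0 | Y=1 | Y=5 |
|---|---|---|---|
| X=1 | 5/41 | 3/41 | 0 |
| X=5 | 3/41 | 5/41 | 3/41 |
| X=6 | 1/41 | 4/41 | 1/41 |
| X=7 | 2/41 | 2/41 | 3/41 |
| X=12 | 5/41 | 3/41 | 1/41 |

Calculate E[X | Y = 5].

27/4

P(Y = 5) = 8/41.
Summing X·P(X=x,Y=y) over the conditioning event gives 54/41.
E[X | Y = 5] = (54/41) / (8/41) = 27/4.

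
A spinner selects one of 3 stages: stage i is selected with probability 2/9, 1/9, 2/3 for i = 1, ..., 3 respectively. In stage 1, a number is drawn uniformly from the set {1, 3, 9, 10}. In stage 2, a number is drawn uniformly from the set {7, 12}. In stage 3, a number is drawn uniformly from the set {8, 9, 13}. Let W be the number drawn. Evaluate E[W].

E[W | stage 1] = (1+3+9+10)/4 = 23/4.
E[W | stage 2] = (7+12)/2 = 19/2.
E[W | stage 3] = (8+9+13)/3 = 10.
By the law of total expectation,
E[W] = (2/9)·(23/4) + (1/9)·(19/2) + (2/3)·(10) = 9.

9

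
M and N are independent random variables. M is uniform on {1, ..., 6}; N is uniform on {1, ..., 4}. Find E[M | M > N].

32/7

P(M > N) = 7/12.
Summing M·P(x,y) over outcomes with M > N gives 8/3.
E[M | M > N] = (8/3) / (7/12) = 32/7.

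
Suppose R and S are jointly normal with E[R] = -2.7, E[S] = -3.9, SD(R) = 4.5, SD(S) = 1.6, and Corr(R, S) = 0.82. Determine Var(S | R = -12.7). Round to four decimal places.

0.8387

For a bivariate normal, Var(S | R=x) = σ_S²(1 − ρ²).
Var(S | R=-12.7) = (1.6)²·(1 − (0.82)²) = 2.56·0.3276 = 0.8387.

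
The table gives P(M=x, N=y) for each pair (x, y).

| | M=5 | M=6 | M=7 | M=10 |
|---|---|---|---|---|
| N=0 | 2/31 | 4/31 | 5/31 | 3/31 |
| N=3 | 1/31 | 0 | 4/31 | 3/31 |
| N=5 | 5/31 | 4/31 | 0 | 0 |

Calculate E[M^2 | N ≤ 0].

739/14

P(N ≤ 0) = 14/31.
Σ M^2·P over the event = 25·(2/31) + 36·(4/31) + 49·(5/31) + 100·(3/31) = 739/31.
E[M^2 | N ≤ 0] = (739/31) / (14/31) = 739/14.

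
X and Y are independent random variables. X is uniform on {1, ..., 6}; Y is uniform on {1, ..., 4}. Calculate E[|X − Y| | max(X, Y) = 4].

12/7

P(max(X, Y) = 4) = 7/24.
Summing |X−Y|·P(x,y) over outcomes with max(X, Y) = 4 gives 1/2.
E[|X − Y| | max(X, Y) = 4] = (1/2) / (7/24) = 12/7.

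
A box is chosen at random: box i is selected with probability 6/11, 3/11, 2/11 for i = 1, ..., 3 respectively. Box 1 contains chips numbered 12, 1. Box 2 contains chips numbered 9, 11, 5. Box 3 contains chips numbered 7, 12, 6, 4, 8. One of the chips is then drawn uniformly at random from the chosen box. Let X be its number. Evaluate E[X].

394/55

E[X | box 1] = (12+1)/2 = 13/2.
E[X | box 2] = (9+11+5)/3 = 25/3.
E[X | box 3] = (7+12+6+4+8)/5 = 37/5.
By the law of total expectation,
E[X] = (6/11)·(13/2) + (3/11)·(25/3) + (2/11)·(37/5) = 394/55.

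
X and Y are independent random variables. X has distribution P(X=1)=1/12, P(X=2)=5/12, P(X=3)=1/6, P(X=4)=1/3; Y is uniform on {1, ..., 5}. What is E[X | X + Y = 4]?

17/8

P(X + Y = 4) = 2/15.
Summing X·P(x,y) over outcomes with X + Y = 4 gives 17/60.
E[X | X + Y = 4] = (17/60) / (2/15) = 17/8.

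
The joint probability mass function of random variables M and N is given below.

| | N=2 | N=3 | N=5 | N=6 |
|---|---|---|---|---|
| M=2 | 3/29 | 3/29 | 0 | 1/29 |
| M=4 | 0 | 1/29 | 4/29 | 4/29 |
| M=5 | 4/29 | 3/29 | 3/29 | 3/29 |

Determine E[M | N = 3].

25/7

P(N = 3) = 7/29.
Σ M·P over the event = 2·(3/29) + 4·(1/29) + 5·(3/29) = 25/29.
E[M | N = 3] = (25/29) / (7/29) = 25/7.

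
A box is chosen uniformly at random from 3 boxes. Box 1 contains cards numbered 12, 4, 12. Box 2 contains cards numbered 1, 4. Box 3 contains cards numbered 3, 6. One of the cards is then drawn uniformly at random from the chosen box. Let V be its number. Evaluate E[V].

E[V | box 1] = (12+4+12)/3 = 28/3.
E[V | box 2] = (1+4)/2 = 5/2.
E[V | box 3] = (3+6)/2 = 9/2.
E[V] = (1/3)·(28/3) + (1/3)·(5/2) + (1/3)·(9/2) = 49/9.

49/9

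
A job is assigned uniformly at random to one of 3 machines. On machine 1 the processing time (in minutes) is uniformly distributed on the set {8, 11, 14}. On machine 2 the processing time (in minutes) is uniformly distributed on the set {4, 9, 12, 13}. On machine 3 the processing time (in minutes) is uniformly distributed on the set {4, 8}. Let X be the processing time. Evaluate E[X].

53/6

E[X | machine 1] = (8+11+14)/3 = 11.
E[X | machine 2] = (4+9+12+13)/4 = 19/2.
E[X | machine 3] = (4+8)/2 = 6.
By the law of total expectation,
E[X] = (1/3)·(11) + (1/3)·(19/2) + (1/3)·(6) = 53/6.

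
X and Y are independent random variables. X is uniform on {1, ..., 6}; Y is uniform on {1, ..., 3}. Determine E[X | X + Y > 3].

P(X + Y > 3) = 5/6.
Summing X·P(x,y) over outcomes with X + Y > 3 gives 59/18.
E[X | X + Y > 3] = (59/18) / (5/6) = 59/15.

59/15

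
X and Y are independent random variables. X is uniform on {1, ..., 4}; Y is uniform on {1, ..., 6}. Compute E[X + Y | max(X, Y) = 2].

10/3

Outcomes with max(X, Y) = 2: (1,2), (2,1), (2,2), each with probability 1/24.
E[X + Y | max(X, Y) = 2] = (3 + 3 + 4) / 3 = 10/3.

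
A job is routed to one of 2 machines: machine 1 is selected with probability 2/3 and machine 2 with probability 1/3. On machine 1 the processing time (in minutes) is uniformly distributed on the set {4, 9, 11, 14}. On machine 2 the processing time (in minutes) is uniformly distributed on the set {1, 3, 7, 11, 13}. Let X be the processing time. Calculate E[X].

E[X | machine 1] = (4+9+11+14)/4 = 19/2.
E[X | machine 2] = (1+3+7+11+13)/5 = 7.
E[X] = (2/3)·(19/2) + (1/3)·(7) = 26/3.

26/3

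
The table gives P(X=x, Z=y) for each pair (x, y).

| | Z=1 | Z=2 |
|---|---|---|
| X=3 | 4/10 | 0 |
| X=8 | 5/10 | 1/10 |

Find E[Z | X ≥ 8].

7/6

P(X ≥ 8) = 3/5.
Σ Z·P over the event = 1·(5/10) + 2·(1/10) = 7/10.
E[Z | X ≥ 8] = (7/10) / (3/5) = 7/6.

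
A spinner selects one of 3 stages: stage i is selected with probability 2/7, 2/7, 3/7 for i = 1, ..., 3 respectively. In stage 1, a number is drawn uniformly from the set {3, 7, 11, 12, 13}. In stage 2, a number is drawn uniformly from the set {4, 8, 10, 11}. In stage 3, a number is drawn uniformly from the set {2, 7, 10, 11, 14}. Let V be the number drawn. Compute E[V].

613/70

E[V | stage 1] = (3+7+11+12+13)/5 = 46/5.
E[V | stage 2] = (4+8+10+11)/4 = 33/4.
E[V | stage 3] = (2+7+10+11+14)/5 = 44/5.
E[V] = (2/7)·(46/5) + (2/7)·(33/4) + (3/7)·(44/5) = 613/70.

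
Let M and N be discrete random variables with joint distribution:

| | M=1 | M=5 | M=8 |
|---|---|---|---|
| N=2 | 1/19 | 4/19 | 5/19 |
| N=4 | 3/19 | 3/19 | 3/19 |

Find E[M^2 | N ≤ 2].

421/10

P(N ≤ 2) = 10/19.
Σ M^2·P over the event = 1·(1/19) + 25·(4/19) + 64·(5/19) = 421/19.
E[M^2 | N ≤ 2] = (421/19) / (10/19) = 421/10.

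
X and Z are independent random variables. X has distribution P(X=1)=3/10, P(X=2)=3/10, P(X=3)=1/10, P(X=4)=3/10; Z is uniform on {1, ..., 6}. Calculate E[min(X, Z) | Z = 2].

P(Z = 2) = 1/6.
Summing min(X,Z)·P(x,y) over outcomes with Z = 2 gives 17/60.
E[min(X, Z) | Z = 2] = (17/60) / (1/6) = 17/10.

17/10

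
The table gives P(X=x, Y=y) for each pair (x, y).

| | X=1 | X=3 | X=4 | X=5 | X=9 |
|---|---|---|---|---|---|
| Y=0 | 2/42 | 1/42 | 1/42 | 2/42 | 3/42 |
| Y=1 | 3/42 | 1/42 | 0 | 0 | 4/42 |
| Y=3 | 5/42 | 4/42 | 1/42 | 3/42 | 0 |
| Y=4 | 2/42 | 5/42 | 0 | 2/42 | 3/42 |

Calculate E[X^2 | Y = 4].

P(Y = 4) = 2/7.
Σ X^2·P over the event = 1·(2/42) + 9·(5/42) + 25·(2/42) + 81·(3/42) = 170/21.
E[X^2 | Y = 4] = (170/21) / (2/7) = 85/3.

85/3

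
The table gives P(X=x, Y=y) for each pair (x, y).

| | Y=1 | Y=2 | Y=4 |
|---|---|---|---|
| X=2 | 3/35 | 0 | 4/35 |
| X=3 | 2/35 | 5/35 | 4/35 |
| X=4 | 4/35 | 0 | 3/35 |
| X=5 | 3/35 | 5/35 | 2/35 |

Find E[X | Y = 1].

P(Y = 1) = 12/35.
Σ X·P over the event = 2·(3/35) + 3·(2/35) + 4·(4/35) + 5·(3/35) = 43/35.
E[X | Y = 1] = (43/35) / (12/35) = 43/12.

43/12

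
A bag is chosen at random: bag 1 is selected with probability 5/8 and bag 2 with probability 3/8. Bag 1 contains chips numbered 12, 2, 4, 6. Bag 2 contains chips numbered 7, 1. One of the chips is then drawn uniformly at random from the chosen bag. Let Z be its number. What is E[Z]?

21/4

E[Z | bag 1] = (12+2+4+6)/4 = 6.
E[Z | bag 2] = (7+1)/2 = 4.
By the law of total expectation,
E[Z] = (5/8)·(6) + (3/8)·(4) = 21/4.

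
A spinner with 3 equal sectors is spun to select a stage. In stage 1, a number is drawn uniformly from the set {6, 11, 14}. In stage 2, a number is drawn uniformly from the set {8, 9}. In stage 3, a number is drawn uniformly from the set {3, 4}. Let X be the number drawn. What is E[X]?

67/9

E[X | stage 1] = (6+11+14)/3 = 31/3.
E[X | stage 2] = (8+9)/2 = 17/2.
E[X | stage 3] = (3+4)/2 = 7/2.
E[X] = (1/3)·(31/3) + (1/3)·(17/2) + (1/3)·(7/2) = 67/9.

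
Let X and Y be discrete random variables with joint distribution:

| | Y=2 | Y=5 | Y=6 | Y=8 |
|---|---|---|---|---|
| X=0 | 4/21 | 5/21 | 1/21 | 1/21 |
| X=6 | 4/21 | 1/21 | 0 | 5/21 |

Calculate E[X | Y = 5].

P(Y = 5) = 2/7.
Σ X·P over the event = 0·(5/21) + 6·(1/21) = 2/7.
E[X | Y = 5] = (2/7) / (2/7) = 1.

1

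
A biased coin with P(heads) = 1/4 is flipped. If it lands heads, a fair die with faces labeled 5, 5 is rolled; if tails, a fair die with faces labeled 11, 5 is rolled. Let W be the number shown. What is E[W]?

29/4

E[W | heads] = (5+5)/2 = 5.
E[W | tails] = (11+5)/2 = 8.
E[W] = (1/4)·(5) + (3/4)·(8) = 29/4.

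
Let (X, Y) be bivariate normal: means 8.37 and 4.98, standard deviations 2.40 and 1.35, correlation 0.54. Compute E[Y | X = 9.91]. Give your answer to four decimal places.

E[Y | X=x] = μ_Y + ρ(σ_Y/σ_X)(x − μ_X) for jointly normal variables.
E[Y | X=9.91] = 4.98 + (0.54)·(1.35/2.40)·(9.91 − (8.37)) = 4.98 + (0.30375)·(1.54) = 5.4478.

5.4478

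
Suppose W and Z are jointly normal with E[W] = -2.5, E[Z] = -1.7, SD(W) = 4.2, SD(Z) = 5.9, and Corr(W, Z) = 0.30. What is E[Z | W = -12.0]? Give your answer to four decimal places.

-5.7036

The regression of Z on W has slope ρ·σ_Z/σ_W and passes through (μ_W, μ_Z).
E[Z | W=-12.0] = -1.7 + (0.30)·(5.9/4.2)·(-12.0 − (-2.5)) = -1.7 + (0.42143)·(-9.5) = -5.7036.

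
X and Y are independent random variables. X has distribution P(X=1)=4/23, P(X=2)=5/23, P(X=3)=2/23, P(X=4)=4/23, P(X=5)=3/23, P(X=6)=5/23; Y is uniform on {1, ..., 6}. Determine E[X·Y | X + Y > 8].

977/39

P(X + Y > 8) = 13/46.
Summing XY·P(x,y) over outcomes with X + Y > 8 gives 977/138.
E[X·Y | X + Y > 8] = (977/138) / (13/46) = 977/39.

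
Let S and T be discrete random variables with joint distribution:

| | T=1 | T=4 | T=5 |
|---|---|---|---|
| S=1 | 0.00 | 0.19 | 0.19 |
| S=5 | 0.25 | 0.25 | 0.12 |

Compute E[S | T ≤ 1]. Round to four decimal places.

P(T ≤ 1) = 0.25.
Σ S·P over the event = 5·(0.25) = 1.25.
E[S | T ≤ 1] = (1.25) / (0.25) = 5.0000.

5.0000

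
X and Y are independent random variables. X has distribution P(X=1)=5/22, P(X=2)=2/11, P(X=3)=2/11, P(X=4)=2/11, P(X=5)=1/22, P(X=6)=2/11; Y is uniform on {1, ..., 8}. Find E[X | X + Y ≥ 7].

P(X + Y ≥ 7) = 57/88.
Summing X·P(x,y) over outcomes with X + Y ≥ 7 gives 215/88.
E[X | X + Y ≥ 7] = (215/88) / (57/88) = 215/57.

215/57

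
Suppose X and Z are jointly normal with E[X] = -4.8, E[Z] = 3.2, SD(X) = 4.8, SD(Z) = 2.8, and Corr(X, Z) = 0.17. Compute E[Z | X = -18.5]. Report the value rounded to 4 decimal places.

1.8414

The regression of Z on X has slope ρ·σ_Z/σ_X and passes through (μ_X, μ_Z).
E[Z | X=-18.5] = 3.2 + (0.17)·(2.8/4.8)·(-18.5 − (-4.8)) = 3.2 + (0.099167)·(-13.7) = 1.8414.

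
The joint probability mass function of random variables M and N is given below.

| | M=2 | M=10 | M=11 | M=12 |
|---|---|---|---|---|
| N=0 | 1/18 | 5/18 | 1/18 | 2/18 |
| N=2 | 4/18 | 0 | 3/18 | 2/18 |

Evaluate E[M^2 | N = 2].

667/9

P(N = 2) = 1/2.
Summing M^2·P(M=x,N=y) over the conditioning event gives 667/18.
E[M^2 | N = 2] = (667/18) / (1/2) = 667/9.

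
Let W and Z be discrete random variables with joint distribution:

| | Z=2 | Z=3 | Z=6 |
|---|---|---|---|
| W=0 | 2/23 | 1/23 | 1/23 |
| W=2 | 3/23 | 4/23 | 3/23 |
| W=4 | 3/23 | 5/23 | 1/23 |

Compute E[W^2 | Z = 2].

15/2

P(Z = 2) = 8/23.
Σ W^2·P over the event = 0·(2/23) + 4·(3/23) + 16·(3/23) = 60/23.
E[W^2 | Z = 2] = (60/23) / (8/23) = 15/2.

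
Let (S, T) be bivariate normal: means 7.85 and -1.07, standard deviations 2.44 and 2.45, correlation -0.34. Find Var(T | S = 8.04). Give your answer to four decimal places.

Var(T | S=x) = (1 − ρ²)·σ_T².
Var(T | S=8.04) = (2.45)²·(1 − (-0.34)²) = 6.0025·0.8844 = 5.3086.

5.3086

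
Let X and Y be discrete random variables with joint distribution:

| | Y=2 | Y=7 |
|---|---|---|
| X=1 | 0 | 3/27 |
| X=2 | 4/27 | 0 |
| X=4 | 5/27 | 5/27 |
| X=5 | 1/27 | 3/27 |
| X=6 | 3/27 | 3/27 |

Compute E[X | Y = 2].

51/13

P(Y = 2) = 13/27.
Σ X·P over the event = 2·(4/27) + 4·(5/27) + 5·(1/27) + 6·(3/27) = 17/9.
E[X | Y = 2] = (17/9) / (13/27) = 51/13.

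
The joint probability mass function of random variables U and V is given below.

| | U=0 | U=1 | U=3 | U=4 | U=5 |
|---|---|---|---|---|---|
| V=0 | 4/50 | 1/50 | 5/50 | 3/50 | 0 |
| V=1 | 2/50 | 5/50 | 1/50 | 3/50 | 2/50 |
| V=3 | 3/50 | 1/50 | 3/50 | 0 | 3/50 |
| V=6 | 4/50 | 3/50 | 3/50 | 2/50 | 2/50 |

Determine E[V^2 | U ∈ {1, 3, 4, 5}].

P(U ∈ {1, 3, 4, 5}) = 37/50.
Summing V^2·P(U=x,V=y) over the conditioning event gives 217/25.
E[V^2 | U ∈ {1, 3, 4, 5}] = (217/25) / (37/50) = 434/37.

434/37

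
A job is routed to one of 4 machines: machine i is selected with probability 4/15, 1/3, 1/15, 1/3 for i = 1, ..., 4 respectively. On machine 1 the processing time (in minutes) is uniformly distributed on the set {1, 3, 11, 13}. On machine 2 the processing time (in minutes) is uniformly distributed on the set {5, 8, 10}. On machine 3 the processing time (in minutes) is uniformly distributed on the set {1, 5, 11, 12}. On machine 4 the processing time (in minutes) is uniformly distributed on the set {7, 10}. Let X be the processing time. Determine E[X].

1393/180

E[X | machine 1] = (1+3+11+13)/4 = 7.
E[X | machine 2] = (5+8+10)/3 = 23/3.
E[X | machine 3] = (1+5+11+12)/4 = 29/4.
E[X | machine 4] = (7+10)/2 = 17/2.
E[X] = (4/15)·(7) + (1/3)·(23/3) + (1/15)·(29/4) + (1/3)·(17/2) = 1393/180.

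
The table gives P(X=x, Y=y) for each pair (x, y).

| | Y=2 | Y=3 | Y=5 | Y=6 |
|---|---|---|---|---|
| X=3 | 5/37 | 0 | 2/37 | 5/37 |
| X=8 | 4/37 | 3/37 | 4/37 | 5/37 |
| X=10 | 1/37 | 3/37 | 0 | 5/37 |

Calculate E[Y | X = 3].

P(X = 3) = 12/37.
Σ Y·P over the event = 2·(5/37) + 5·(2/37) + 6·(5/37) = 50/37.
E[Y | X = 3] = (50/37) / (12/37) = 25/6.

25/6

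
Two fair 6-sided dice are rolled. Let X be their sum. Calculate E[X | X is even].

7

P(X is even) = 1/2.
Σ over the event: 2·1/36 + 4·1/12 + 6·5/36 + 8·5/36 + 10·1/12 + 12·1/36 = 7/2.
E[X | X is even] = (7/2) / (1/2) = 7.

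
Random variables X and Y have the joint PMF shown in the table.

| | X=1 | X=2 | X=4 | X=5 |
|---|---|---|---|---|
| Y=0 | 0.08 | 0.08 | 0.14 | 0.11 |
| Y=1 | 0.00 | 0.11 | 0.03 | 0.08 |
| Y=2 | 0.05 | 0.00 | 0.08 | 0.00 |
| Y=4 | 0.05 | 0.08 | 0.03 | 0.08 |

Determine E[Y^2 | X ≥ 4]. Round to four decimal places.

3.9818

P(X ≥ 4) = 0.55.
Σ Y^2·P over the event = 0·(0.14) + 1·(0.03) + 4·(0.08) + 16·(0.03) + 0·(0.11) + 1·(0.08) + 16·(0.08) = 2.19.
E[Y^2 | X ≥ 4] = (2.19) / (0.55) = 3.9818.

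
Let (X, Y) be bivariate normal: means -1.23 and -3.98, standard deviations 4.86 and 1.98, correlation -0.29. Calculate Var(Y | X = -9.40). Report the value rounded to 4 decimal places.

3.5907

The conditional variance in a bivariate normal is σ_Y²(1 − ρ²), independent of x.
Var(Y | X=-9.40) = (1.98)²·(1 − (-0.29)²) = 3.9204·0.9159 = 3.5907.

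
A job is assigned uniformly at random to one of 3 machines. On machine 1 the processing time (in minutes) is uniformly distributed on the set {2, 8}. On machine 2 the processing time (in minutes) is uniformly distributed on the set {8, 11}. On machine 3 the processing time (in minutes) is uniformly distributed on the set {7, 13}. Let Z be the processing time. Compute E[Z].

49/6

E[Z | machine 1] = (2+8)/2 = 5.
E[Z | machine 2] = (8+11)/2 = 19/2.
E[Z | machine 3] = (7+13)/2 = 10.
E[Z] = (1/3)·(5) + (1/3)·(19/2) + (1/3)·(10) = 49/6.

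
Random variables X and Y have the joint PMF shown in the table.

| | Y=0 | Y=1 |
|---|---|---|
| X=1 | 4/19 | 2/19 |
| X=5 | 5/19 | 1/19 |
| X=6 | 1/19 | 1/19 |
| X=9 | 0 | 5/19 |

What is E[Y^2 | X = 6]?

1/2

P(X = 6) = 2/19.
Σ Y^2·P over the event = 0·(1/19) + 1·(1/19) = 1/19.
E[Y^2 | X = 6] = (1/19) / (2/19) = 1/2.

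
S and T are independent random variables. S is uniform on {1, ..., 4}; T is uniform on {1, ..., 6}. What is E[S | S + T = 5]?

Outcomes with S + T = 5: (1,4), (2,3), (3,2), (4,1), each with probability 1/24.
E[S | S + T = 5] = (1 + 2 + 3 + 4) / 4 = 5/2.

5/2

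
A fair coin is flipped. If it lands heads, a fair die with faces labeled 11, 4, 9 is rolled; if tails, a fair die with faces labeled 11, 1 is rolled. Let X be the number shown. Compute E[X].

7

E[X | heads] = (11+4+9)/3 = 8.
E[X | tails] = (11+1)/2 = 6.
E[X] = (1/2)·(8) + (1/2)·(6) = 7.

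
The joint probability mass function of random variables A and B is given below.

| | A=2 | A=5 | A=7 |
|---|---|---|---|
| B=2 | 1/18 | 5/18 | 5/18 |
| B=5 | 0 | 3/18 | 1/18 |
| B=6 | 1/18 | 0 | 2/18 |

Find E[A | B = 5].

P(B = 5) = 2/9.
Σ A·P over the event = 5·(3/18) + 7·(1/18) = 11/9.
E[A | B = 5] = (11/9) / (2/9) = 11/2.

11/2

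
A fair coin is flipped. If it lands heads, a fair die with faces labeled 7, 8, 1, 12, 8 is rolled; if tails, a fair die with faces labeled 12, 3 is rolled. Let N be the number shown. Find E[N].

E[N | heads] = (7+8+1+12+8)/5 = 36/5.
E[N | tails] = (12+3)/2 = 15/2.
By the law of total expectation,
E[N] = (1/2)·(36/5) + (1/2)·(15/2) = 147/20.

147/20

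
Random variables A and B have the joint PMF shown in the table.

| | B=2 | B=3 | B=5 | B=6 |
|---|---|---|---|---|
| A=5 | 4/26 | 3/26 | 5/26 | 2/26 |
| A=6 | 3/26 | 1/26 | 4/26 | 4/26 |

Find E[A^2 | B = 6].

97/3

P(B = 6) = 3/13.
Summing A^2·P(A=x,B=y) over the conditioning event gives 97/13.
E[A^2 | B = 6] = (97/13) / (3/13) = 97/3.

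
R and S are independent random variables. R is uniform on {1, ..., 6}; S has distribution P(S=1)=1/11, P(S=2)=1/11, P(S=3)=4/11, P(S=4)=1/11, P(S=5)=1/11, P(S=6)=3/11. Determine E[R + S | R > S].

59/8

P(R > S) = 4/11.
Summing (R+S)·P(x,y) over outcomes with R > S gives 59/22.
E[R + S | R > S] = (59/22) / (4/11) = 59/8.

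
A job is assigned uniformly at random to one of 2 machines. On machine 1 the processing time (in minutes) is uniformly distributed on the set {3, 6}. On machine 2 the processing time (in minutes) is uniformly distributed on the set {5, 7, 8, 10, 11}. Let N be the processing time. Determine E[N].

E[N | machine 1] = (3+6)/2 = 9/2.
E[N | machine 2] = (5+7+8+10+11)/5 = 41/5.
E[N] = (1/2)·(9/2) + (1/2)·(41/5) = 127/20.

127/20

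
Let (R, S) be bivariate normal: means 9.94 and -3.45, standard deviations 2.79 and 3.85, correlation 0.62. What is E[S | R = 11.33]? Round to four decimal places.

-2.2608

The regression of S on R has slope ρ·σ_S/σ_R and passes through (μ_R, μ_S).
E[S | R=11.33] = -3.45 + (0.62)·(3.85/2.79)·(11.33 − (9.94)) = -3.45 + (0.85556)·(1.39) = -2.2608.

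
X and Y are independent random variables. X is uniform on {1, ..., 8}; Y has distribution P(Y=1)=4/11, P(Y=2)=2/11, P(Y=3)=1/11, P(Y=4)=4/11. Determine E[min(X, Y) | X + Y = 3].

P(X + Y = 3) = 3/44.
Summing min(X,Y)·P(x,y) over outcomes with X + Y = 3 gives 3/44.
E[min(X, Y) | X + Y = 3] = (3/44) / (3/44) = 1.

1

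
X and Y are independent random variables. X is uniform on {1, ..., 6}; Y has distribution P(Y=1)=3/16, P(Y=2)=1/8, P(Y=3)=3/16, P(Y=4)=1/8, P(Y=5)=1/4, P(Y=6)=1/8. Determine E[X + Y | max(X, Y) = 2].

P(max(X, Y) = 2) = 7/96.
Summing (X+Y)·P(x,y) over outcomes with max(X, Y) = 2 gives 23/96.
E[X + Y | max(X, Y) = 2] = (23/96) / (7/96) = 23/7.

23/7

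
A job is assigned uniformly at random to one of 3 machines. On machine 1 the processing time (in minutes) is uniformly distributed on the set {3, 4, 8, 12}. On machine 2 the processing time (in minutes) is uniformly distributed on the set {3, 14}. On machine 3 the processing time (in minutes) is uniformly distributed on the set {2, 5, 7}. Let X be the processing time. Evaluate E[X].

E[X | machine 1] = (3+4+8+12)/4 = 27/4.
E[X | machine 2] = (3+14)/2 = 17/2.
E[X | machine 3] = (2+5+7)/3 = 14/3.
E[X] = (1/3)·(27/4) + (1/3)·(17/2) + (1/3)·(14/3) = 239/36.

239/36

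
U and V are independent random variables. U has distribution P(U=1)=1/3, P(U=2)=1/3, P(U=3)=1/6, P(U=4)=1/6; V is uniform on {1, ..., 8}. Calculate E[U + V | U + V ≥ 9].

128/13

P(U + V ≥ 9) = 13/48.
Summing (U+V)·P(x,y) over outcomes with U + V ≥ 9 gives 8/3.
E[U + V | U + V ≥ 9] = (8/3) / (13/48) = 128/13.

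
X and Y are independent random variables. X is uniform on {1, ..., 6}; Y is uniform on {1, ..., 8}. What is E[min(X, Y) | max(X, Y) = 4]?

16/7

P(max(X, Y) = 4) = 7/48.
Summing min(X,Y)·P(x,y) over outcomes with max(X, Y) = 4 gives 1/3.
E[min(X, Y) | max(X, Y) = 4] = (1/3) / (7/48) = 16/7.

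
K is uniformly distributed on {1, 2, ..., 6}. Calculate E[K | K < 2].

Given K < 2, K is equally likely to be any of {1}.
E[K | K < 2] = (1) / 1 = 1.

1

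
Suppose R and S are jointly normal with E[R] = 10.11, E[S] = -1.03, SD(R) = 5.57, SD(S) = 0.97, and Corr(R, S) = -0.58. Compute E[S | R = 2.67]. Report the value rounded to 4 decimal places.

-0.2785

The regression of S on R has slope ρ·σ_S/σ_R and passes through (μ_R, μ_S).
E[S | R=2.67] = -1.03 + (-0.58)·(0.97/5.57)·(2.67 − (10.11)) = -1.03 + (-0.10101)·(-7.44) = -0.2785.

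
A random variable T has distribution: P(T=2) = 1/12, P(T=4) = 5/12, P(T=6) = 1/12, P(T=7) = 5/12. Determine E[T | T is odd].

7

P(T is odd) = 5/12.
Σ over the event: 7·5/12 = 35/12.
E[T | T is odd] = (35/12) / (5/12) = 7.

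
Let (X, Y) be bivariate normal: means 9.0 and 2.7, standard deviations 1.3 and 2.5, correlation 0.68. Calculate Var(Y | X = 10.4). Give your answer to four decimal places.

Var(Y | X=x) = (1 − ρ²)·σ_Y².
Var(Y | X=10.4) = (2.5)²·(1 − (0.68)²) = 6.25·0.5376 = 3.3600.

3.3600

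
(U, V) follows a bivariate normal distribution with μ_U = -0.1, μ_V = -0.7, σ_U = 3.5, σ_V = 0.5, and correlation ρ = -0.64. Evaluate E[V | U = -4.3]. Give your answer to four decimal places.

-0.3160

E[V | U=x] = μ_V + ρ(σ_V/σ_U)(x − μ_U) for jointly normal variables.
E[V | U=-4.3] = -0.7 + (-0.64)·(0.5/3.5)·(-4.3 − (-0.1)) = -0.7 + (-0.091429)·(-4.2) = -0.3160.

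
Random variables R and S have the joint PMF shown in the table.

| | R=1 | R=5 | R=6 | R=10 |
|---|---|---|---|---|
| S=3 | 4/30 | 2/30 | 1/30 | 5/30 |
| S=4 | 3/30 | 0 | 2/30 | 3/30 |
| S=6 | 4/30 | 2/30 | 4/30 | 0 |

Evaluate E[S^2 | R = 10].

93/8

P(R = 10) = 4/15.
Σ S^2·P over the event = 9·(5/30) + 16·(3/30) = 31/10.
E[S^2 | R = 10] = (31/10) / (4/15) = 93/8.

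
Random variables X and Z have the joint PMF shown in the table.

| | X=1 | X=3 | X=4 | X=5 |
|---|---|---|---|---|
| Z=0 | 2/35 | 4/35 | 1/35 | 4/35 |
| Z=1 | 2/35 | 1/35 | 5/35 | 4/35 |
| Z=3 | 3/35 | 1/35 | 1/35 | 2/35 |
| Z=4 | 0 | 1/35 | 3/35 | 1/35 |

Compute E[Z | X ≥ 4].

34/21

P(X ≥ 4) = 3/5.
Σ Z·P over the event = 0·(1/35) + 1·(5/35) + 3·(1/35) + 4·(3/35) + 0·(4/35) + 1·(4/35) + 3·(2/35) + 4·(1/35) = 34/35.
E[Z | X ≥ 4] = (34/35) / (3/5) = 34/21.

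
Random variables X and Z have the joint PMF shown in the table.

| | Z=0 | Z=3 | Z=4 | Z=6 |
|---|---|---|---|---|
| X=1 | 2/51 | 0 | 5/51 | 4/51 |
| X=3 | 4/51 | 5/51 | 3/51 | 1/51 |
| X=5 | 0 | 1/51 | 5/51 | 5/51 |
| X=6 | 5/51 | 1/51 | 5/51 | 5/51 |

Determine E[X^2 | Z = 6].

106/5

P(Z = 6) = 5/17.
Σ X^2·P over the event = 1·(4/51) + 9·(1/51) + 25·(5/51) + 36·(5/51) = 106/17.
E[X^2 | Z = 6] = (106/17) / (5/17) = 106/5.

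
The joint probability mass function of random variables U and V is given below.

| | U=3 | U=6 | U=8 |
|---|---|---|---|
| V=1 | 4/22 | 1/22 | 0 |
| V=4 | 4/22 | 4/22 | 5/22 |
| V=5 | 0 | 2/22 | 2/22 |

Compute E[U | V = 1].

P(V = 1) = 5/22.
Summing U·P(U=x,V=y) over the conditioning event gives 9/11.
E[U | V = 1] = (9/11) / (5/22) = 18/5.

18/5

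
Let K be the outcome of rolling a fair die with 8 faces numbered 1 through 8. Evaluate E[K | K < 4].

Given K < 4, K is equally likely to be any of {1, 2, 3}.
E[K | K < 4] = (1 + 2 + 3) / 3 = 2.

2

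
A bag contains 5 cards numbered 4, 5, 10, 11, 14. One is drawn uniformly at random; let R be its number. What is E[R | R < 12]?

15/2

P(R < 12) = 4/5.
Σ over the event: 4·1/5 + 5·1/5 + 10·1/5 + 11·1/5 = 6.
E[R | R < 12] = (6) / (4/5) = 15/2.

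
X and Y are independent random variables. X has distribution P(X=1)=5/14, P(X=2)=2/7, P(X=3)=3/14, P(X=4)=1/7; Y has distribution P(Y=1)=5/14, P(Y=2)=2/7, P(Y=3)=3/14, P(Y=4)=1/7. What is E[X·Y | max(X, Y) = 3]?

5

P(max(X, Y) = 3) = 9/28.
Summing XY·P(x,y) over outcomes with max(X, Y) = 3 gives 45/28.
E[X·Y | max(X, Y) = 3] = (45/28) / (9/28) = 5.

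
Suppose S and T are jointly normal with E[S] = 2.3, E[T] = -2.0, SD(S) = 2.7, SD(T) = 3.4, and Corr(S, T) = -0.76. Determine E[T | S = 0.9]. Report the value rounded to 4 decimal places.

-0.6601

E[T | S=x] = μ_T + ρ(σ_T/σ_S)(x − μ_S) for jointly normal variables.
E[T | S=0.9] = -2.0 + (-0.76)·(3.4/2.7)·(0.9 − (2.3)) = -2.0 + (-0.95704)·(-1.4) = -0.6601.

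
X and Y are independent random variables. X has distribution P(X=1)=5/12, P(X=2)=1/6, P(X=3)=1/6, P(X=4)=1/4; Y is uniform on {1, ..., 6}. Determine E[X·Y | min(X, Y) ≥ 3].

81/5

P(min(X, Y) ≥ 3) = 5/18.
Summing XY·P(x,y) over outcomes with min(X, Y) ≥ 3 gives 9/2.
E[X·Y | min(X, Y) ≥ 3] = (9/2) / (5/18) = 81/5.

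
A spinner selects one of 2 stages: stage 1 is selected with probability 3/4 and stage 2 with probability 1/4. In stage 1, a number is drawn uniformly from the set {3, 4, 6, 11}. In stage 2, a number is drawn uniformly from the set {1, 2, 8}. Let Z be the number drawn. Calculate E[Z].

65/12

E[Z | stage 1] = (3+4+6+11)/4 = 6.
E[Z | stage 2] = (1+2+8)/3 = 11/3.
By the law of total expectation,
E[Z] = (3/4)·(6) + (1/4)·(11/3) = 65/12.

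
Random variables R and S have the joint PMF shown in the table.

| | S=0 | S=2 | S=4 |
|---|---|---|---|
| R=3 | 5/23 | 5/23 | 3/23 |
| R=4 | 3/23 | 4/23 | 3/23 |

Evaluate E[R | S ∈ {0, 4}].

24/7

P(S ∈ {0, 4}) = 14/23.
Σ R·P over the event = 3·(5/23) + 3·(3/23) + 4·(3/23) + 4·(3/23) = 48/23.
E[R | S ∈ {0, 4}] = (48/23) / (14/23) = 24/7.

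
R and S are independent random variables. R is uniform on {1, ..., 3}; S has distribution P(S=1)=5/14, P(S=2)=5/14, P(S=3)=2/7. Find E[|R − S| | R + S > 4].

P(R + S > 4) = 13/42.
Summing |R−S|·P(x,y) over outcomes with R + S > 4 gives 3/14.
E[|R − S| | R + S > 4] = (3/14) / (13/42) = 9/13.

9/13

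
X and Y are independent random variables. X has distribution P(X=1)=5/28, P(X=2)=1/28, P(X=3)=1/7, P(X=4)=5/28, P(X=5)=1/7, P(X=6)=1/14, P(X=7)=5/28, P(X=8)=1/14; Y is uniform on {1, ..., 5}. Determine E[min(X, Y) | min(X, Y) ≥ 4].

157/36

P(min(X, Y) ≥ 4) = 9/35.
Summing min(X,Y)·P(x,y) over outcomes with min(X, Y) ≥ 4 gives 157/140.
E[min(X, Y) | min(X, Y) ≥ 4] = (157/140) / (9/35) = 157/36.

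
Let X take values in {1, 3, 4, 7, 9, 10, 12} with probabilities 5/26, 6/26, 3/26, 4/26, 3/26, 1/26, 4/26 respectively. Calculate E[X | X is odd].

P(X is odd) = 9/13.
Σ over the event: 1·5/26 + 3·3/13 + 7·2/13 + 9·3/26 = 3.
E[X | X is odd] = (3) / (9/13) = 13/3.

13/3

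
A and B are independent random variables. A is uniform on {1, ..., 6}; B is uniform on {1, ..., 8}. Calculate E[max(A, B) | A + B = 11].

P(A + B = 11) = 1/12.
Summing max(A,B)·P(x,y) over outcomes with A + B = 11 gives 9/16.
E[max(A, B) | A + B = 11] = (9/16) / (1/12) = 27/4.

27/4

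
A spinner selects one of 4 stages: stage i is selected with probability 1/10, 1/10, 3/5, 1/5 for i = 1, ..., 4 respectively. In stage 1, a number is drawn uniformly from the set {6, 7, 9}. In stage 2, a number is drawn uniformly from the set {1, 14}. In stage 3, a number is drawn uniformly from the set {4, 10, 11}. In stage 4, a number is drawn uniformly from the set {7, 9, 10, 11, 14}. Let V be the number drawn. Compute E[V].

2557/300

E[V | stage 1] = (6+7+9)/3 = 22/3.
E[V | stage 2] = (1+14)/2 = 15/2.
E[V | stage 3] = (4+10+11)/3 = 25/3.
E[V | stage 4] = (7+9+10+11+14)/5 = 51/5.
By the law of total expectation,
E[V] = (1/10)·(22/3) + (1/10)·(15/2) + (3/5)·(25/3) + (1/5)·(51/5) = 2557/300.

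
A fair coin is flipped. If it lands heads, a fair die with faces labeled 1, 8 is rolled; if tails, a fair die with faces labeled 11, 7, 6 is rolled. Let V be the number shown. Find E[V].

25/4

E[V | heads] = (1+8)/2 = 9/2.
E[V | tails] = (11+7+6)/3 = 8.
E[V] = (1/2)·(9/2) + (1/2)·(8) = 25/4.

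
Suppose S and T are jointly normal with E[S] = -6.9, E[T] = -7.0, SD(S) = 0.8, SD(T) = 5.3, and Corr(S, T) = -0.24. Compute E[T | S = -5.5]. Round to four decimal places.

For a bivariate normal, E[T | S=x] = μ_T + ρ·(σ_T/σ_S)·(x − μ_S).
E[T | S=-5.5] = -7.0 + (-0.24)·(5.3/0.8)·(-5.5 − (-6.9)) = -7.0 + (-1.59)·(1.4) = -9.2260.

-9.2260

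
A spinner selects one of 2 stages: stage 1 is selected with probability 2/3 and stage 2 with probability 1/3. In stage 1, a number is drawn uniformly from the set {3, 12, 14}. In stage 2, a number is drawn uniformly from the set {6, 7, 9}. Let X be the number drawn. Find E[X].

E[X | stage 1] = (3+12+14)/3 = 29/3.
E[X | stage 2] = (6+7+9)/3 = 22/3.
By the law of total expectation,
E[X] = (2/3)·(29/3) + (1/3)·(22/3) = 80/9.

80/9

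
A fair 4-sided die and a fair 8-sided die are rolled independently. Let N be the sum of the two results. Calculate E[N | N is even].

7

P(N is even) = 1/2.
Σ over the event: 2·1/32 + 4·3/32 + 6·1/8 + 8·1/8 + 10·3/32 + 12·1/32 = 7/2.
E[N | N is even] = (7/2) / (1/2) = 7.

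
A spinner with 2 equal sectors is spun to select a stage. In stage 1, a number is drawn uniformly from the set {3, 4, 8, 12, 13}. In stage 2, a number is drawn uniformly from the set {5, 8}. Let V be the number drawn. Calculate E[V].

29/4

E[V | stage 1] = (3+4+8+12+13)/5 = 8.
E[V | stage 2] = (5+8)/2 = 13/2.
By the law of total expectation,
E[V] = (1/2)·(8) + (1/2)·(13/2) = 29/4.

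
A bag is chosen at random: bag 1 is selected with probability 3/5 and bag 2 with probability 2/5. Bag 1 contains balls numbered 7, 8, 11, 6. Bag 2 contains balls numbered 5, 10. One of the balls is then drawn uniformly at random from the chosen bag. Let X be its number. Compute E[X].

E[X | bag 1] = (7+8+11+6)/4 = 8.
E[X | bag 2] = (5+10)/2 = 15/2.
By the law of total expectation,
E[X] = (3/5)·(8) + (2/5)·(15/2) = 39/5.

39/5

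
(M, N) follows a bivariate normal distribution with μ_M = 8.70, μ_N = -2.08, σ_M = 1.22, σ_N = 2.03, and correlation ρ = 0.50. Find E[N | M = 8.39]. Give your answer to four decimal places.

For a bivariate normal, E[N | M=x] = μ_N + ρ·(σ_N/σ_M)·(x − μ_M).
E[N | M=8.39] = -2.08 + (0.50)·(2.03/1.22)·(8.39 − (8.70)) = -2.08 + (0.83197)·(-0.31) = -2.3379.

-2.3379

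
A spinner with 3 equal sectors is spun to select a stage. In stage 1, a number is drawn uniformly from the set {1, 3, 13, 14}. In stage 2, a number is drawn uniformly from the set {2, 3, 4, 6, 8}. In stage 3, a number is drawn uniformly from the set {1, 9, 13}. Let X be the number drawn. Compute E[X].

1201/180

E[X | stage 1] = (1+3+13+14)/4 = 31/4.
E[X | stage 2] = (2+3+4+6+8)/5 = 23/5.
E[X | stage 3] = (1+9+13)/3 = 23/3.
By the law of total expectation,
E[X] = (1/3)·(31/4) + (1/3)·(23/5) + (1/3)·(23/3) = 1201/180.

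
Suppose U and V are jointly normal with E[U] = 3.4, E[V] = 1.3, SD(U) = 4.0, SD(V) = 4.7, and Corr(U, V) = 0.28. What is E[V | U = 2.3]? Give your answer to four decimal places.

0.9381

The regression of V on U has slope ρ·σ_V/σ_U and passes through (μ_U, μ_V).
E[V | U=2.3] = 1.3 + (0.28)·(4.7/4.0)·(2.3 − (3.4)) = 1.3 + (0.329)·(-1.1) = 0.9381.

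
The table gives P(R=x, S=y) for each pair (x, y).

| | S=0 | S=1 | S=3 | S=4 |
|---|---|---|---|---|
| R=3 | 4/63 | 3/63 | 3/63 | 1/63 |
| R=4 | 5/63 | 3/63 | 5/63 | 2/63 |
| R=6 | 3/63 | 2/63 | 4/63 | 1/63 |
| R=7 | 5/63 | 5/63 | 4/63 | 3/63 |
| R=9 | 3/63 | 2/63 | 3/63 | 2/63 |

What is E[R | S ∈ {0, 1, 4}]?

127/22

P(S ∈ {0, 1, 4}) = 44/63.
Summing R·P(R=x,S=y) over the conditioning event gives 254/63.
E[R | S ∈ {0, 1, 4}] = (254/63) / (44/63) = 127/22.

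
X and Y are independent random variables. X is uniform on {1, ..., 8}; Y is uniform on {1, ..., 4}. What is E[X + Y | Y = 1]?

11/2

Outcomes with Y = 1: (1,1), (2,1), (3,1), (4,1), (5,1), (6,1), (7,1), (8,1), each with probability 1/32.
E[X + Y | Y = 1] = (2 + 3 + 4 + 5 + 6 + 7 + 8 + 9) / 8 = 11/2.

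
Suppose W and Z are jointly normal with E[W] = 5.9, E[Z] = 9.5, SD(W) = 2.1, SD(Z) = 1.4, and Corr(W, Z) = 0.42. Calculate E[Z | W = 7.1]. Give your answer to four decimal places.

9.8360

The regression of Z on W has slope ρ·σ_Z/σ_W and passes through (μ_W, μ_Z).
E[Z | W=7.1] = 9.5 + (0.42)·(1.4/2.1)·(7.1 − (5.9)) = 9.5 + (0.28)·(1.2) = 9.8360.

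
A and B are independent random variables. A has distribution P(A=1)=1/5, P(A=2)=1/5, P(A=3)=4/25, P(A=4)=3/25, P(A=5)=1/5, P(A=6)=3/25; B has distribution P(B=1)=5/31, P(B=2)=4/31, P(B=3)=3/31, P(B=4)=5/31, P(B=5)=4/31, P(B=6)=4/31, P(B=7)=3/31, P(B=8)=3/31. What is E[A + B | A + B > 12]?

P(A + B > 12) = 33/775.
Summing (A+B)·P(x,y) over outcomes with A + B > 12 gives 438/775.
E[A + B | A + B > 12] = (438/775) / (33/775) = 146/11.

146/11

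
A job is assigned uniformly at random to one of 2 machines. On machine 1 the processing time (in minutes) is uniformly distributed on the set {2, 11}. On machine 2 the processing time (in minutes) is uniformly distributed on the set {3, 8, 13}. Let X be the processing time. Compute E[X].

29/4

E[X | machine 1] = (2+11)/2 = 13/2.
E[X | machine 2] = (3+8+13)/3 = 8.
E[X] = (1/2)·(13/2) + (1/2)·(8) = 29/4.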